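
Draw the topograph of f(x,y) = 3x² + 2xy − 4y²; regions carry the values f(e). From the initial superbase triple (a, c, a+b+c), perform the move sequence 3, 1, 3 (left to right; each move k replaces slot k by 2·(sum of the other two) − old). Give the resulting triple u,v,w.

start (3,-4,1) = (f(1,0),f(0,1),f(1,1))
replace slot 3: 2·(3+(-4)) − 1 = -3 → (3,-4,-3)
replace slot 1: 2·((-4)+(-3)) − 3 = -17 → (-17,-4,-3)
replace slot 3: 2·((-17)+(-4)) − (-3) = -39 → (-17,-4,-39)

-17,-4,-39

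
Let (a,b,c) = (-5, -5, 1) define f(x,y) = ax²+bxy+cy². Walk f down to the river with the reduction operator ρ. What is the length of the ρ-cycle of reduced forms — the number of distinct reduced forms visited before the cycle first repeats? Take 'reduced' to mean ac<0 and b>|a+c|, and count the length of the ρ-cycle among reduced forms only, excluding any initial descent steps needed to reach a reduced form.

D = 45, ⌊√D⌋ = 6
descent: ρ → (1,5,-5)  [lands on river]
river: ρ → (-5,5,1)
ρ-cycle length = 2 (tail of 1 descent step not counted)

2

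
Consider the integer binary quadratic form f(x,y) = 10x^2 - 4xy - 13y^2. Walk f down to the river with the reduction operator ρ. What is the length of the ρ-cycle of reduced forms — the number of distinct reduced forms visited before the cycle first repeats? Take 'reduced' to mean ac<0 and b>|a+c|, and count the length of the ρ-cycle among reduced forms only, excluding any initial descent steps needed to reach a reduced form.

D = 536, ⌊√D⌋ = 23
descent: ρ → (-13,4,10)  [lands on river]
river: ρ → (10,16,-7)
river: ρ → (-7,12,14)
river: ρ → (14,16,-5)
river: ρ → (-5,14,17)
river: ρ → (17,20,-2)
river: ρ → (-2,20,17)
river: ρ → (17,14,-5)
river: ρ → (-5,16,14)
river: ρ → (14,12,-7)
river: ρ → (-7,16,10)
river: ρ → (10,4,-13)
river: ρ → (-13,22,1)
river: ρ → (1,22,-13)
ρ-cycle length = 14 (tail of 1 descent step not counted)

14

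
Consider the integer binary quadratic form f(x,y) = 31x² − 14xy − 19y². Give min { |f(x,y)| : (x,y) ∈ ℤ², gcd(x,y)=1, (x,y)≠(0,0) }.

descent: ρ → (-19,14,31)  [lands on river]
river: ρ → (31,48,-2)
river: ρ → (-2,48,31)
river: ρ → (31,14,-19)
river: ρ → (-19,24,26)
river: ρ → (26,28,-17)
river: ρ → (-17,40,14)
river: ρ → (14,44,-11)
river: ρ → (-11,44,14)
river: ρ → (14,40,-17)
river: ρ → (-17,28,26)
river: ρ → (26,24,-19)
closes: descent 1, river 12
min |a| on river = 2

2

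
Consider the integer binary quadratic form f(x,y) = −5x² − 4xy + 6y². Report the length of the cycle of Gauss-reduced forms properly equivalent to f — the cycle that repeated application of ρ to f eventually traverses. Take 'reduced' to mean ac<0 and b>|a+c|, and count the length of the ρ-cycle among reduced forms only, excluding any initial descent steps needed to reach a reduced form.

D = 136, ⌊√D⌋ = 11
descent: ρ → (6,4,-5)  [lands on river]
river: ρ → (-5,6,5)
river: ρ → (5,4,-6)
river: ρ → (-6,8,3)
river: ρ → (3,10,-3)
river: ρ → (-3,8,6)
ρ-cycle length = 6 (tail of 1 descent step not counted)

6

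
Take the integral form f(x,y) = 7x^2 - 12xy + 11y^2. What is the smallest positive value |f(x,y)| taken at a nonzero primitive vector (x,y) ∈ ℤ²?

translate: b→2 (≡-12 mod 14), so (7,-12,11)→(7,2,6)
flip: (7,2,6)→(6,-2,7)
reduced (well bottom): (6,-2,7) with a≤c, −a<b≤a
well minimum = a = 6

6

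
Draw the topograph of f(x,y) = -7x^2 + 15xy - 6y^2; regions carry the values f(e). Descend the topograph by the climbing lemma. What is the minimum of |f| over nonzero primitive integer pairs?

descent: ρ → (-6,-3,2)
descent: ρ → (2,7,-1)  [lands on river]
river: ρ → (-1,7,2)
river: ρ → (2,5,-4)
river: ρ → (-4,3,3)
river: ρ → (3,3,-4)
river: ρ → (-4,5,2)
closes: descent 2, river 6
min |a| on river = 1

1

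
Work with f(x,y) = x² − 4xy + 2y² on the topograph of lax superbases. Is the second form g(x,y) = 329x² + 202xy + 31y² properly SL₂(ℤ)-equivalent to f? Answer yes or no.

D₁ = 8, D₂ = 8
river cycle of f (length 2): (-1, 2, 1), (1, 2, -1)
river cycle of g (length 2): (-1, 2, 1), (1, 2, -1)
cycles coincide ⇒ equivalent

yes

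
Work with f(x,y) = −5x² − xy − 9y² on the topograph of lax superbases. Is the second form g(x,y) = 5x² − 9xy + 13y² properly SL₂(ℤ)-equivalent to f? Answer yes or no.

D₁ = -179, D₂ = -179
f is negative-definite; reduce −f:
−f: reduced (well bottom): (5,1,9) with a≤c, −a<b≤a
flip sign back: reduced form of f is (-5,-1,-9)
g: translate: b→1 (≡-9 mod 10), so (5,-9,13)→(5,1,9)
g: reduced (well bottom): (5,1,9) with a≤c, −a<b≤a
reduced forms (-5, -1, -9) vs (5, 1, 9) ⇒ inequivalent

no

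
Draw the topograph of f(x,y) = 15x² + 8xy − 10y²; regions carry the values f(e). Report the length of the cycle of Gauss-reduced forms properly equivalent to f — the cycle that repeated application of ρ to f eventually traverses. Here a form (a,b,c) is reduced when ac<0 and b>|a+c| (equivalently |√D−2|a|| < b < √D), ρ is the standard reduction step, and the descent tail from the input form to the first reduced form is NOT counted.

D = 664, ⌊√D⌋ = 25
river: ρ → (-10,12,13)
river: ρ → (13,14,-9)
river: ρ → (-9,22,5)
river: ρ → (5,18,-17)
river: ρ → (-17,16,6)
river: ρ → (6,20,-11)
river: ρ → (-11,24,2)
river: ρ → (2,24,-11)
river: ρ → (-11,20,6)
river: ρ → (6,16,-17)
river: ρ → (-17,18,5)
river: ρ → (5,22,-9)
river: ρ → (-9,14,13)
river: ρ → (13,12,-10)
river: ρ → (-10,8,15)
river: ρ → (15,22,-3)
river: ρ → (-3,20,22)
river: ρ → (22,24,-1)
river: ρ → (-1,24,22)
river: ρ → (22,20,-3)
river: ρ → (-3,22,15)
river: ρ → (15,8,-10)
ρ-cycle length = 22 (tail of 0 descent steps not counted)

22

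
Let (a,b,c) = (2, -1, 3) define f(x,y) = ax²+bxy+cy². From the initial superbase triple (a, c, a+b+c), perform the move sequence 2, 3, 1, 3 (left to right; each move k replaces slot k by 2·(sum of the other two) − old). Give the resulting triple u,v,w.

start (2,3,4) = (f(1,0),f(0,1),f(1,1))
replace slot 2: 2·(2+4) − 3 = 9 → (2,9,4)
replace slot 3: 2·(2+9) − 4 = 18 → (2,9,18)
replace slot 1: 2·(9+18) − 2 = 52 → (52,9,18)
replace slot 3: 2·(52+9) − 18 = 104 → (52,9,104)

52,9,104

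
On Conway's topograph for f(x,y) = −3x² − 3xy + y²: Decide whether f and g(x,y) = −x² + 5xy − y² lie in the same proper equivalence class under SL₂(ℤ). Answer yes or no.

D₁ = 21, D₂ = 21
river cycle of f (length 2): (1, 3, -3), (-3, 3, 1)
river cycle of g (length 2): (-1, 3, 3), (3, 3, -1)
cycles differ ⇒ inequivalent

no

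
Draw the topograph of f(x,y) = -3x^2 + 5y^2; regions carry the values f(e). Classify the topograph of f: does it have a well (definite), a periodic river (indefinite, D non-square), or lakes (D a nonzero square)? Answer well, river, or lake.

D = b²−4ac = 0² − 4·(-3)·5 = 60
D > 0 non-square ⇒ indefinite ⇒ periodic river

river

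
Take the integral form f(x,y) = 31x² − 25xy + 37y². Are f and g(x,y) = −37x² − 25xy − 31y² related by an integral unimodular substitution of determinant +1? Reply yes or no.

D₁ = -3963, D₂ = -3963
f: reduced (well bottom): (31,-25,37) with a≤c, −a<b≤a
g is negative-definite; reduce −g:
−g: flip: (37,25,31)→(31,-25,37)
−g: reduced (well bottom): (31,-25,37) with a≤c, −a<b≤a
flip sign back: reduced form of g is (-31,25,-37)
reduced forms (31, -25, 37) vs (-31, 25, -37) ⇒ inequivalent

no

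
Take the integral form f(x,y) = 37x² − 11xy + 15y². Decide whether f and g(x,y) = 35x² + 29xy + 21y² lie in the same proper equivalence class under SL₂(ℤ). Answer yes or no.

D₁ = -2099, D₂ = -2099
f: flip: (37,-11,15)→(15,11,37)
f: reduced (well bottom): (15,11,37) with a≤c, −a<b≤a
g: flip: (35,29,21)→(21,-29,35)
g: translate: b→13 (≡-29 mod 42), so (21,-29,35)→(21,13,27)
g: reduced (well bottom): (21,13,27) with a≤c, −a<b≤a
reduced forms (15, 11, 37) vs (21, 13, 27) ⇒ inequivalent

no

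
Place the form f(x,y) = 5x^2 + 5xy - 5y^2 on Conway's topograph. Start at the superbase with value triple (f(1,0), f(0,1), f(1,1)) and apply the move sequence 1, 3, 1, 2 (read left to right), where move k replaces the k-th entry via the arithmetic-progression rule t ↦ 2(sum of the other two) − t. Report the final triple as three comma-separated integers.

start (5,-5,5) = (f(1,0),f(0,1),f(1,1))
replace slot 1: 2·((-5)+5) − 5 = -5 → (-5,-5,5)
replace slot 3: 2·((-5)+(-5)) − 5 = -25 → (-5,-5,-25)
replace slot 1: 2·((-5)+(-25)) − (-5) = -55 → (-55,-5,-25)
replace slot 2: 2·((-55)+(-25)) − (-5) = -155 → (-55,-155,-25)

-55,-155,-25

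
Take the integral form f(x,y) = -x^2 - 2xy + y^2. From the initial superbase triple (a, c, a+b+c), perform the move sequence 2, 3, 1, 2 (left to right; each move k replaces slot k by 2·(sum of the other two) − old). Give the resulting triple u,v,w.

start (-1,1,-2) = (f(1,0),f(0,1),f(1,1))
replace slot 2: 2·((-1)+(-2)) − 1 = -7 → (-1,-7,-2)
replace slot 3: 2·((-1)+(-7)) − (-2) = -14 → (-1,-7,-14)
replace slot 1: 2·((-7)+(-14)) − (-1) = -41 → (-41,-7,-14)
replace slot 2: 2·((-41)+(-14)) − (-7) = -103 → (-41,-103,-14)

-41,-103,-14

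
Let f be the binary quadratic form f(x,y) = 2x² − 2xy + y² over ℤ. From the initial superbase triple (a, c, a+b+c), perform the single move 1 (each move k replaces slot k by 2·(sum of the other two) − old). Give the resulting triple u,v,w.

start (2,1,1) = (f(1,0),f(0,1),f(1,1))
replace slot 1: 2·(1+1) − 2 = 2 → (2,1,1)

2,1,1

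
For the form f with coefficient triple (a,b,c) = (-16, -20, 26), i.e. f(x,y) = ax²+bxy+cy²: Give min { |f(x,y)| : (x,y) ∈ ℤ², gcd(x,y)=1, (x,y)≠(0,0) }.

descent: ρ → (26,20,-16)  [lands on river]
river: ρ → (-16,44,2)
river: ρ → (2,44,-16)
river: ρ → (-16,20,26)
river: ρ → (26,32,-10)
river: ρ → (-10,28,32)
river: ρ → (32,36,-6)
river: ρ → (-6,36,32)
river: ρ → (32,28,-10)
river: ρ → (-10,32,26)
closes: descent 1, river 10
min |a| on river = 2

2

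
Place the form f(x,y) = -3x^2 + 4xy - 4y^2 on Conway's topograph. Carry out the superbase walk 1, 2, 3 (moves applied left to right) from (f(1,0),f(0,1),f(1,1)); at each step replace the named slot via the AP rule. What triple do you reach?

start (-3,-4,-3) = (f(1,0),f(0,1),f(1,1))
replace slot 1: 2·((-4)+(-3)) − (-3) = -11 → (-11,-4,-3)
replace slot 2: 2·((-11)+(-3)) − (-4) = -24 → (-11,-24,-3)
replace slot 3: 2·((-11)+(-24)) − (-3) = -67 → (-11,-24,-67)

-11,-24,-67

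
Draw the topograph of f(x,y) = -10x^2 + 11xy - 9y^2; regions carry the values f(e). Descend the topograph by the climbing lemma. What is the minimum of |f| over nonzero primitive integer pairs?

translate: b→9 (≡-11 mod 20), so (10,-11,9)→(10,9,8)
flip: (10,9,8)→(8,-9,10)
translate: b→7 (≡-9 mod 16), so (8,-9,10)→(8,7,9)
reduced (well bottom): (8,7,9) with a≤c, −a<b≤a
well minimum |f| = |-8| = 8 (negative-definite)

8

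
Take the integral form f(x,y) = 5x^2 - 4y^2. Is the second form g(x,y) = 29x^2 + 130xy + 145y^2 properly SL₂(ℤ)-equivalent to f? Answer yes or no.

D₁ = 80, D₂ = 80
river cycle of f (length 2): (-4, 8, 1), (1, 8, -4)
river cycle of g (length 2): (1, 8, -4), (-4, 8, 1)
cycles coincide ⇒ equivalent

yes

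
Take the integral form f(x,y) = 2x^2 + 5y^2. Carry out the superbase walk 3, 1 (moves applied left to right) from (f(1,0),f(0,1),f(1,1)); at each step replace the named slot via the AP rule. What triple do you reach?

start (2,5,7) = (f(1,0),f(0,1),f(1,1))
replace slot 3: 2·(2+5) − 7 = 7 → (2,5,7)
replace slot 1: 2·(5+7) − 2 = 22 → (22,5,7)

22,5,7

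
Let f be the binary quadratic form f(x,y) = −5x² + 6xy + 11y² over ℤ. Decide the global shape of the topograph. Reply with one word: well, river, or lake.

D = b²−4ac = 6² − 4·(-5)·11 = 256
D = 16² is a perfect square ⇒ form factors over ℤ ⇒ lakes

lake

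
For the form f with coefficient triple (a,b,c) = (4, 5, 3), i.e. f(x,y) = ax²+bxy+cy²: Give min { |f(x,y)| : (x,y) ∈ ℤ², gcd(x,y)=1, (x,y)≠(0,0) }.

translate: b→-3 (≡5 mod 8), so (4,5,3)→(4,-3,2)
flip: (4,-3,2)→(2,3,4)
translate: b→-1 (≡3 mod 4), so (2,3,4)→(2,-1,3)
reduced (well bottom): (2,-1,3) with a≤c, −a<b≤a
well minimum = a = 2

2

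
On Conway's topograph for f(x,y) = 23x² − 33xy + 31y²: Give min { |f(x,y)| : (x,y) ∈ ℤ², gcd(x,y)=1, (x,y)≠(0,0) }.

translate: b→13 (≡-33 mod 46), so (23,-33,31)→(23,13,21)
flip: (23,13,21)→(21,-13,23)
reduced (well bottom): (21,-13,23) with a≤c, −a<b≤a
well minimum = a = 21

21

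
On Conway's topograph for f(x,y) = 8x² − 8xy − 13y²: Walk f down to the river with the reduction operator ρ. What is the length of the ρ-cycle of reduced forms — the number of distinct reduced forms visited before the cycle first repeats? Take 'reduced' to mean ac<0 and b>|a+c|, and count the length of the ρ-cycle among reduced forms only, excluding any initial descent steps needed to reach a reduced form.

D = 480, ⌊√D⌋ = 21
descent: ρ → (-13,8,8)  [lands on river]
river: ρ → (8,8,-13)
river: ρ → (-13,18,3)
river: ρ → (3,18,-13)
ρ-cycle length = 4 (tail of 1 descent step not counted)

4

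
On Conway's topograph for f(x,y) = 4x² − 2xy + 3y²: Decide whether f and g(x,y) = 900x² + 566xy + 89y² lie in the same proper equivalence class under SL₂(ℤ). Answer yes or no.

D₁ = -44, D₂ = -44
f: flip: (4,-2,3)→(3,2,4)
f: reduced (well bottom): (3,2,4) with a≤c, −a<b≤a
g: flip: (900,566,89)→(89,-566,900)
g: translate: b→-32 (≡-566 mod 178), so (89,-566,900)→(89,-32,3)
g: flip: (89,-32,3)→(3,32,89)
g: translate: b→2 (≡32 mod 6), so (3,32,89)→(3,2,4)
g: reduced (well bottom): (3,2,4) with a≤c, −a<b≤a
reduced forms (3, 2, 4) vs (3, 2, 4) ⇒ equivalent

yes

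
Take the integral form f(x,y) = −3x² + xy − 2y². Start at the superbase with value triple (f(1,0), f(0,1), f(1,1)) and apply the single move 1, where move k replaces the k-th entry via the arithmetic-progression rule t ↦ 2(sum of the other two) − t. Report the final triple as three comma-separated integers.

start (-3,-2,-4) = (f(1,0),f(0,1),f(1,1))
replace slot 1: 2·((-2)+(-4)) − (-3) = -9 → (-9,-2,-4)

-9,-2,-4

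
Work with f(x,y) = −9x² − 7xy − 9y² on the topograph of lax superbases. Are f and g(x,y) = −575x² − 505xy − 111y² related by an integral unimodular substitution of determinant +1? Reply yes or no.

D₁ = -275, D₂ = -275
f is negative-definite; reduce −f:
−f: reduced (well bottom): (9,7,9) with a≤c, −a<b≤a
flip sign back: reduced form of f is (-9,-7,-9)
g is negative-definite; reduce −g:
−g: flip: (575,505,111)→(111,-505,575)
−g: translate: b→-61 (≡-505 mod 222), so (111,-505,575)→(111,-61,9)
−g: flip: (111,-61,9)→(9,61,111)
−g: translate: b→7 (≡61 mod 18), so (9,61,111)→(9,7,9)
−g: reduced (well bottom): (9,7,9) with a≤c, −a<b≤a
flip sign back: reduced form of g is (-9,-7,-9)
reduced forms (-9, -7, -9) vs (-9, -7, -9) ⇒ equivalent

yes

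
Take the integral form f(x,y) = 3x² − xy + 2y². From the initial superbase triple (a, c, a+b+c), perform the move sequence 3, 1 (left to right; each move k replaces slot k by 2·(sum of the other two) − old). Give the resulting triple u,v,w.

start (3,2,4) = (f(1,0),f(0,1),f(1,1))
replace slot 3: 2·(3+2) − 4 = 6 → (3,2,6)
replace slot 1: 2·(2+6) − 3 = 13 → (13,2,6)

13,2,6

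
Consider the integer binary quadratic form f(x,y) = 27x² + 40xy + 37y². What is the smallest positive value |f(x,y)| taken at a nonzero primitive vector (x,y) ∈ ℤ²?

translate: b→-14 (≡40 mod 54), so (27,40,37)→(27,-14,24)
flip: (27,-14,24)→(24,14,27)
reduced (well bottom): (24,14,27) with a≤c, −a<b≤a
well minimum = a = 24

24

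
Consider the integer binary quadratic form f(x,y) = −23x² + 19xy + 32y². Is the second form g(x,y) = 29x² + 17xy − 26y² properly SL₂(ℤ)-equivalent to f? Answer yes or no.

D₁ = 3305, D₂ = 3305
river cycle of f (length 8): (32, 45, -10), (-10, 55, 7), (7, 57, -2), (-2, 55, 35), (35, 15, -22), (-22, 29, 28), (28, 27, -23), (-23, 19, 32)
river cycle of g (length 10): (-26, 35, 20), (20, 45, -16), (-16, 51, 11), (11, 37, -44), (-44, 51, 4), (4, 53, -31), (-31, 9, 26), (26, 43, -14), (-14, 41, 29), (29, 17, -26)
cycles differ ⇒ inequivalent

no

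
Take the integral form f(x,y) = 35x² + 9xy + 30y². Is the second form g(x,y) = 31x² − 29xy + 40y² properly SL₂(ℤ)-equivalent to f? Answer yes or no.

D₁ = -4119, D₂ = -4119
f: flip: (35,9,30)→(30,-9,35)
f: reduced (well bottom): (30,-9,35) with a≤c, −a<b≤a
g: reduced (well bottom): (31,-29,40) with a≤c, −a<b≤a
reduced forms (30, -9, 35) vs (31, -29, 40) ⇒ inequivalent

no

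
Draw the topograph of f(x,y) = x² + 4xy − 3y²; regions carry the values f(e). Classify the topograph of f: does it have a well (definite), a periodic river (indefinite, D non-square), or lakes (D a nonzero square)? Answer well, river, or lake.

D = b²−4ac = 4² − 4·1·(-3) = 28
D > 0 non-square ⇒ indefinite ⇒ periodic river

river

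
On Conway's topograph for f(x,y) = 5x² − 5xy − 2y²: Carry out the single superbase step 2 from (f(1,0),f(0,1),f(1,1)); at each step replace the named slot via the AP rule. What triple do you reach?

start (5,-2,-2) = (f(1,0),f(0,1),f(1,1))
replace slot 2: 2·(5+(-2)) − (-2) = 8 → (5,8,-2)

5,8,-2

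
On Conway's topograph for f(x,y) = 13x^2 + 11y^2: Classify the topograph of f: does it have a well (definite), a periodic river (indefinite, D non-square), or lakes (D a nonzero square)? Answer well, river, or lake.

D = b²−4ac = 0² − 4·13·11 = -572
D < 0 ⇒ definite ⇒ every region one sign ⇒ single well

well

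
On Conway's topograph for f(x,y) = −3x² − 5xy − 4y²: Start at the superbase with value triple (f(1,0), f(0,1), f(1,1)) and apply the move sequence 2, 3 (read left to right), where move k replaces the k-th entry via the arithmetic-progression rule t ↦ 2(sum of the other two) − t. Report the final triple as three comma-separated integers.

start (-3,-4,-12) = (f(1,0),f(0,1),f(1,1))
replace slot 2: 2·((-3)+(-12)) − (-4) = -26 → (-3,-26,-12)
replace slot 3: 2·((-3)+(-26)) − (-12) = -46 → (-3,-26,-46)

-3,-26,-46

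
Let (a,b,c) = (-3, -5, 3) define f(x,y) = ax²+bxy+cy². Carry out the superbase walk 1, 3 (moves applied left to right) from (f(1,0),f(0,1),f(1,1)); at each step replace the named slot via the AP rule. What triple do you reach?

start (-3,3,-5) = (f(1,0),f(0,1),f(1,1))
replace slot 1: 2·(3+(-5)) − (-3) = -1 → (-1,3,-5)
replace slot 3: 2·((-1)+3) − (-5) = 9 → (-1,3,9)

-1,3,9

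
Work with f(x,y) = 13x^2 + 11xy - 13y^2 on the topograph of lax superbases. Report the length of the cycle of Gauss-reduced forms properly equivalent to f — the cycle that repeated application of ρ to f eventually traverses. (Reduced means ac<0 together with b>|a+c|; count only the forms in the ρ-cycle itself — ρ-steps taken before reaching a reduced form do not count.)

D = 797, ⌊√D⌋ = 28
river: ρ → (-13,15,11)
river: ρ → (11,7,-17)
river: ρ → (-17,27,1)
river: ρ → (1,27,-17)
river: ρ → (-17,7,11)
river: ρ → (11,15,-13)
river: ρ → (-13,11,13)
river: ρ → (13,15,-11)
river: ρ → (-11,7,17)
river: ρ → (17,27,-1)
river: ρ → (-1,27,17)
river: ρ → (17,7,-11)
river: ρ → (-11,15,13)
river: ρ → (13,11,-13)
ρ-cycle length = 14 (tail of 0 descent steps not counted)

14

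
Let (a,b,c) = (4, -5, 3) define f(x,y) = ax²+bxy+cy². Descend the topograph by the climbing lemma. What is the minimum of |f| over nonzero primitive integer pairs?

translate: b→3 (≡-5 mod 8), so (4,-5,3)→(4,3,2)
flip: (4,3,2)→(2,-3,4)
translate: b→1 (≡-3 mod 4), so (2,-3,4)→(2,1,3)
reduced (well bottom): (2,1,3) with a≤c, −a<b≤a
well minimum = a = 2

2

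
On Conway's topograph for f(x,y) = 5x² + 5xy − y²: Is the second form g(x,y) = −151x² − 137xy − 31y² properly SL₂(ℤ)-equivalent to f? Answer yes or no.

D₁ = 45, D₂ = 45
river cycle of f (length 2): (-1, 5, 5), (5, 5, -1)
river cycle of g (length 2): (-1, 5, 5), (5, 5, -1)
cycles coincide ⇒ equivalent

yes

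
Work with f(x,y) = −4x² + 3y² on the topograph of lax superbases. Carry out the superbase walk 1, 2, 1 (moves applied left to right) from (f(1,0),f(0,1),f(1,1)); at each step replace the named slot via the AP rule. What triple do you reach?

start (-4,3,-1) = (f(1,0),f(0,1),f(1,1))
replace slot 1: 2·(3+(-1)) − (-4) = 8 → (8,3,-1)
replace slot 2: 2·(8+(-1)) − 3 = 11 → (8,11,-1)
replace slot 1: 2·(11+(-1)) − 8 = 12 → (12,11,-1)

12,11,-1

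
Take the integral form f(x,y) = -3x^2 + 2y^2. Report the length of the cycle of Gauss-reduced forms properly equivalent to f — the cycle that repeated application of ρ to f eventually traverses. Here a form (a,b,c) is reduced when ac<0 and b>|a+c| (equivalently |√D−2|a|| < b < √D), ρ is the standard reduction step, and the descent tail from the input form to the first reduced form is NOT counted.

D = 24, ⌊√D⌋ = 4
descent: ρ → (2,4,-1)  [lands on river]
river: ρ → (-1,4,2)
ρ-cycle length = 2 (tail of 1 descent step not counted)

2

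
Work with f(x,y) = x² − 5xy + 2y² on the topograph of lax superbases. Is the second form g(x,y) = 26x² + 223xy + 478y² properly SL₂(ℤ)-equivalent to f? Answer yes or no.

D₁ = 17, D₂ = 17
river cycle of f (length 6): (2, 1, -2), (-2, 3, 1), (1, 3, -2), (-2, 1, 2), (2, 3, -1), (-1, 3, 2)
river cycle of g (length 6): (2, 1, -2), (-2, 3, 1), (1, 3, -2), (-2, 1, 2), (2, 3, -1), (-1, 3, 2)
cycles coincide ⇒ equivalent

yes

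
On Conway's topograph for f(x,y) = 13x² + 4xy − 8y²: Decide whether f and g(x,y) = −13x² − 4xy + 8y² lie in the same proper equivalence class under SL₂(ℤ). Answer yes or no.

D₁ = 432, D₂ = 432
river cycle of f (length 8): (-8, 12, 9), (9, 6, -11), (-11, 16, 4), (4, 16, -11), (-11, 6, 9), (9, 12, -8), (-8, 20, 1), (1, 20, -8)
river cycle of g (length 8): (8, 20, -1), (-1, 20, 8), (8, 12, -9), (-9, 6, 11), (11, 16, -4), (-4, 16, 11), (11, 6, -9), (-9, 12, 8)
cycles differ ⇒ inequivalent

no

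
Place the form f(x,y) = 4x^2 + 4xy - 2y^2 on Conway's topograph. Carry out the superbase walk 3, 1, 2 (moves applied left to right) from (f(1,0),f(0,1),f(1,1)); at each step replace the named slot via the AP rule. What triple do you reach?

start (4,-2,6) = (f(1,0),f(0,1),f(1,1))
replace slot 3: 2·(4+(-2)) − 6 = -2 → (4,-2,-2)
replace slot 1: 2·((-2)+(-2)) − 4 = -12 → (-12,-2,-2)
replace slot 2: 2·((-12)+(-2)) − (-2) = -26 → (-12,-26,-2)

-12,-26,-2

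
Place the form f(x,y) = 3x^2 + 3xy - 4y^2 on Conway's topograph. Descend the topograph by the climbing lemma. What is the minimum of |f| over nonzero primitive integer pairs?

river: ρ → (-4,5,2)
river: ρ → (2,7,-1)
river: ρ → (-1,7,2)
river: ρ → (2,5,-4)
river: ρ → (-4,3,3)
river: ρ → (3,3,-4)
closes: descent 0, river 6
min |a| on river = 1

1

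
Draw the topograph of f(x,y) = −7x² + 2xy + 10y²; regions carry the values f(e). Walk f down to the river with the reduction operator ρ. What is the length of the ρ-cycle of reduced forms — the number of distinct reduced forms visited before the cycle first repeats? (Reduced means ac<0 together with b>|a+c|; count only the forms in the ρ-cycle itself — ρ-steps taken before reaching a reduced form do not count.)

D = 284, ⌊√D⌋ = 16
descent: ρ → (10,-2,-7)
descent: ρ → (-7,16,1)  [lands on river]
river: ρ → (1,16,-7)
river: ρ → (-7,12,5)
river: ρ → (5,8,-11)
river: ρ → (-11,14,2)
river: ρ → (2,14,-11)
river: ρ → (-11,8,5)
river: ρ → (5,12,-7)
ρ-cycle length = 8 (tail of 2 descent steps not counted)

8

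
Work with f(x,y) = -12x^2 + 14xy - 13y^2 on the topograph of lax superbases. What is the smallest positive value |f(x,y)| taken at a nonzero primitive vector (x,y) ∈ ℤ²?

translate: b→10 (≡-14 mod 24), so (12,-14,13)→(12,10,11)
flip: (12,10,11)→(11,-10,12)
reduced (well bottom): (11,-10,12) with a≤c, −a<b≤a
well minimum |f| = |-11| = 11 (negative-definite)

11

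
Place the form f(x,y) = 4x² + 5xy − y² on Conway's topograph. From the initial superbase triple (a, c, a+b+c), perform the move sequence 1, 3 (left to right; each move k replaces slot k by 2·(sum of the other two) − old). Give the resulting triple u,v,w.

start (4,-1,8) = (f(1,0),f(0,1),f(1,1))
replace slot 1: 2·((-1)+8) − 4 = 10 → (10,-1,8)
replace slot 3: 2·(10+(-1)) − 8 = 10 → (10,-1,10)

10,-1,10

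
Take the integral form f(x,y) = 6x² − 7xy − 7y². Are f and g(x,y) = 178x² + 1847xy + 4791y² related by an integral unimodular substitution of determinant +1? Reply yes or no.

D₁ = 217, D₂ = 217
river cycle of f (length 16): (-7, 7, 6), (6, 5, -8), (-8, 11, 3), (3, 13, -4), (-4, 11, 6), (6, 13, -2), (-2, 11, 12), (12, 13, -1), (-1, 13, 12), (12, 11, -2), … (6 more)
river cycle of g (length 16): (6, 5, -8), (-8, 11, 3), (3, 13, -4), (-4, 11, 6), (6, 13, -2), (-2, 11, 12), (12, 13, -1), (-1, 13, 12), (12, 11, -2), (-2, 13, 6), … (6 more)
cycles coincide ⇒ equivalent

yes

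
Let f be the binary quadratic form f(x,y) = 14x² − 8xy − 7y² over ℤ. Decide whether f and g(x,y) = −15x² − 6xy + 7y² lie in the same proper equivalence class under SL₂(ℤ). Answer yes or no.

D₁ = 456, D₂ = 456
river cycle of f (length 6): (-7, 8, 14), (14, 20, -1), (-1, 20, 14), (14, 8, -7), (-7, 20, 2), (2, 20, -7)
river cycle of g (length 6): (7, 20, -2), (-2, 20, 7), (7, 8, -14), (-14, 20, 1), (1, 20, -14), (-14, 8, 7)
cycles differ ⇒ inequivalent

no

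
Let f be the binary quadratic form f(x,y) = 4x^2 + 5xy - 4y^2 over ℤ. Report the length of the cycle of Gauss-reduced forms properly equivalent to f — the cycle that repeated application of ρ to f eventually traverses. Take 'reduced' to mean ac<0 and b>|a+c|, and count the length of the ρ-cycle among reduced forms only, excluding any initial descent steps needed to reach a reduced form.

D = 89, ⌊√D⌋ = 9
river: ρ → (-4,3,5)
river: ρ → (5,7,-2)
river: ρ → (-2,9,1)
river: ρ → (1,9,-2)
river: ρ → (-2,7,5)
river: ρ → (5,3,-4)
river: ρ → (-4,5,4)
river: ρ → (4,3,-5)
river: ρ → (-5,7,2)
river: ρ → (2,9,-1)
river: ρ → (-1,9,2)
river: ρ → (2,7,-5)
river: ρ → (-5,3,4)
river: ρ → (4,5,-4)
ρ-cycle length = 14 (tail of 0 descent steps not counted)

14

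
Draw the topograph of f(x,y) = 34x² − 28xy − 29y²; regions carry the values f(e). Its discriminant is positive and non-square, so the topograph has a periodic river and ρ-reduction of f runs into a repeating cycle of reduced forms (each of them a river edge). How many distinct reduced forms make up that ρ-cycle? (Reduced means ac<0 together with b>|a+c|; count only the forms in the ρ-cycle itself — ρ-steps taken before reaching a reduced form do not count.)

D = 4728, ⌊√D⌋ = 68
descent: ρ → (-29,28,34)  [lands on river]
river: ρ → (34,40,-23)
river: ρ → (-23,52,22)
river: ρ → (22,36,-39)
river: ρ → (-39,42,19)
river: ρ → (19,34,-47)
river: ρ → (-47,60,6)
river: ρ → (6,60,-47)
river: ρ → (-47,34,19)
river: ρ → (19,42,-39)
river: ρ → (-39,36,22)
river: ρ → (22,52,-23)
river: ρ → (-23,40,34)
river: ρ → (34,28,-29)
river: ρ → (-29,30,33)
river: ρ → (33,36,-26)
river: ρ → (-26,68,1)
river: ρ → (1,68,-26)
river: ρ → (-26,36,33)
river: ρ → (33,30,-29)
ρ-cycle length = 20 (tail of 1 descent step not counted)

20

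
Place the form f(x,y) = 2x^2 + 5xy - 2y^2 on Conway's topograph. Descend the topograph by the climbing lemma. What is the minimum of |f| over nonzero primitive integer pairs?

river: ρ → (-2,3,4)
river: ρ → (4,5,-1)
river: ρ → (-1,5,4)
river: ρ → (4,3,-2)
river: ρ → (-2,5,2)
river: ρ → (2,3,-4)
river: ρ → (-4,5,1)
river: ρ → (1,5,-4)
river: ρ → (-4,3,2)
river: ρ → (2,5,-2)
closes: descent 0, river 10
min |a| on river = 1

1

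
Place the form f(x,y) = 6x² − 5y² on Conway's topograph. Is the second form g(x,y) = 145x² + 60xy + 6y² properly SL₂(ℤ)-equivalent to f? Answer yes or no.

D₁ = 120, D₂ = 120
river cycle of f (length 2): (-5, 10, 1), (1, 10, -5)
river cycle of g (length 2): (-5, 10, 1), (1, 10, -5)
cycles coincide ⇒ equivalent

yes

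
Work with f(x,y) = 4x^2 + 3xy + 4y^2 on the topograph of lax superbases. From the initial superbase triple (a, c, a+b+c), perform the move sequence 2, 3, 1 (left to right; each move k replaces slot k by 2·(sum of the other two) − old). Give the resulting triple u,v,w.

start (4,4,11) = (f(1,0),f(0,1),f(1,1))
replace slot 2: 2·(4+11) − 4 = 26 → (4,26,11)
replace slot 3: 2·(4+26) − 11 = 49 → (4,26,49)
replace slot 1: 2·(26+49) − 4 = 146 → (146,26,49)

146,26,49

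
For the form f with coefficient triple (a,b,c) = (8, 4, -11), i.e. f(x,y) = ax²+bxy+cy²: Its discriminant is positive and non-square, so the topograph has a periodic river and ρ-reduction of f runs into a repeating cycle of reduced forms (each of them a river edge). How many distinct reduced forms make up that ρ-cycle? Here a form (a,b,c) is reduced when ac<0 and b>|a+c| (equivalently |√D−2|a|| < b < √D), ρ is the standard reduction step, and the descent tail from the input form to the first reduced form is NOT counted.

D = 368, ⌊√D⌋ = 19
river: ρ → (-11,18,1)
river: ρ → (1,18,-11)
river: ρ → (-11,4,8)
river: ρ → (8,12,-7)
river: ρ → (-7,16,4)
river: ρ → (4,16,-7)
river: ρ → (-7,12,8)
river: ρ → (8,4,-11)
ρ-cycle length = 8 (tail of 0 descent steps not counted)

8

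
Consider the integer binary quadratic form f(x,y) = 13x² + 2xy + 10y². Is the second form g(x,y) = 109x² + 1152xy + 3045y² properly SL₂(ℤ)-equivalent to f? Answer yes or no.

D₁ = -516, D₂ = -516
f: flip: (13,2,10)→(10,-2,13)
f: reduced (well bottom): (10,-2,13) with a≤c, −a<b≤a
g: translate: b→62 (≡1152 mod 218), so (109,1152,3045)→(109,62,10)
g: flip: (109,62,10)→(10,-62,109)
g: translate: b→-2 (≡-62 mod 20), so (10,-62,109)→(10,-2,13)
g: reduced (well bottom): (10,-2,13) with a≤c, −a<b≤a
reduced forms (10, -2, 13) vs (10, -2, 13) ⇒ equivalent

yes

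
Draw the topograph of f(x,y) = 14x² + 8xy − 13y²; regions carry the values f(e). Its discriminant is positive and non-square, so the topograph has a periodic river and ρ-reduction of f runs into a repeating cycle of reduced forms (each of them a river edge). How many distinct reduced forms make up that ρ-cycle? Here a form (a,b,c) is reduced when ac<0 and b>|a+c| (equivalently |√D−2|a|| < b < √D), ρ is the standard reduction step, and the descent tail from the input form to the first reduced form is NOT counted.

D = 792, ⌊√D⌋ = 28
river: ρ → (-13,18,9)
river: ρ → (9,18,-13)
river: ρ → (-13,8,14)
river: ρ → (14,20,-7)
river: ρ → (-7,22,11)
river: ρ → (11,22,-7)
river: ρ → (-7,20,14)
river: ρ → (14,8,-13)
ρ-cycle length = 8 (tail of 0 descent steps not counted)

8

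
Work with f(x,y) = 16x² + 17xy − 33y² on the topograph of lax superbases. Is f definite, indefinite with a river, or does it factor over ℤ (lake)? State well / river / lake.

D = b²−4ac = 17² − 4·16·(-33) = 2401
D = 49² is a perfect square ⇒ form factors over ℤ ⇒ lakes

lake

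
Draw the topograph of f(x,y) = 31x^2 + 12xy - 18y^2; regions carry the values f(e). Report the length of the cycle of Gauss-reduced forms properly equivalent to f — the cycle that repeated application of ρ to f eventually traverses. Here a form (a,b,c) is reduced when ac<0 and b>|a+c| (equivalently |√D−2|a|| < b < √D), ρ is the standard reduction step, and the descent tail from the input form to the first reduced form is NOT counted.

D = 2376, ⌊√D⌋ = 48
descent: ρ → (-18,24,25)  [lands on river]
river: ρ → (25,26,-17)
river: ρ → (-17,42,9)
river: ρ → (9,48,-2)
river: ρ → (-2,48,9)
river: ρ → (9,42,-17)
river: ρ → (-17,26,25)
river: ρ → (25,24,-18)
river: ρ → (-18,48,1)
river: ρ → (1,48,-18)
ρ-cycle length = 10 (tail of 1 descent step not counted)

10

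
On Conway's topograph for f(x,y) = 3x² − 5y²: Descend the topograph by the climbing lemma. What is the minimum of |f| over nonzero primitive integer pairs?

descent: ρ → (-5,0,3)
descent: ρ → (3,6,-2)  [lands on river]
river: ρ → (-2,6,3)
closes: descent 2, river 2
min |a| on river = 2

2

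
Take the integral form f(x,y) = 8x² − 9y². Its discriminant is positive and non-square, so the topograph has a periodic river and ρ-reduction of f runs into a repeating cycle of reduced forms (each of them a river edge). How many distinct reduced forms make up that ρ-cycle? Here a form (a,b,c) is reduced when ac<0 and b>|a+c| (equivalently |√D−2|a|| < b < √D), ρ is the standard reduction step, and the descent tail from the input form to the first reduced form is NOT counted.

D = 288, ⌊√D⌋ = 16
descent: ρ → (-9,0,8)
descent: ρ → (8,16,-1)  [lands on river]
river: ρ → (-1,16,8)
ρ-cycle length = 2 (tail of 2 descent steps not counted)

2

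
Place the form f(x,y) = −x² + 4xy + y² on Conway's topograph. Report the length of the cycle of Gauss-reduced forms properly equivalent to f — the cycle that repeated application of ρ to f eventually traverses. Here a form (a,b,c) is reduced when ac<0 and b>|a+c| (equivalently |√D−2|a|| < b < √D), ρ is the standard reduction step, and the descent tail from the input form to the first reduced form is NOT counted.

D = 20, ⌊√D⌋ = 4
river: ρ → (1,4,-1)
river: ρ → (-1,4,1)
ρ-cycle length = 2 (tail of 0 descent steps not counted)

2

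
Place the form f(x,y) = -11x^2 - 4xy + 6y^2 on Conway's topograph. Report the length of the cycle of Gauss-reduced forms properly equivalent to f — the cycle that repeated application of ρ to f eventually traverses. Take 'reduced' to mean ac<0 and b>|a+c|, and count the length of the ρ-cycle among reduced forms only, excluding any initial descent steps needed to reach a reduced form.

D = 280, ⌊√D⌋ = 16
descent: ρ → (6,16,-1)  [lands on river]
river: ρ → (-1,16,6)
river: ρ → (6,8,-9)
river: ρ → (-9,10,5)
river: ρ → (5,10,-9)
river: ρ → (-9,8,6)
ρ-cycle length = 6 (tail of 1 descent step not counted)

6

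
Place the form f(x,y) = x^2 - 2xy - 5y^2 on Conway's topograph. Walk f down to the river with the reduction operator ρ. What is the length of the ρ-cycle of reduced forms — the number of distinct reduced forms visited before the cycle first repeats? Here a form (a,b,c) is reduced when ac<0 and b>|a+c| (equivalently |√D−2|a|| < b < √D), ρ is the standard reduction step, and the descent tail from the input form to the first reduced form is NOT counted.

D = 24, ⌊√D⌋ = 4
descent: ρ → (-5,2,1)
descent: ρ → (1,4,-2)  [lands on river]
river: ρ → (-2,4,1)
ρ-cycle length = 2 (tail of 2 descent steps not counted)

2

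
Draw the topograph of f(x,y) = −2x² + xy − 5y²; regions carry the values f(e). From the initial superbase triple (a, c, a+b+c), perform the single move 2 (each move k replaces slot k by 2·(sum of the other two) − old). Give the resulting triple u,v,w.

start (-2,-5,-6) = (f(1,0),f(0,1),f(1,1))
replace slot 2: 2·((-2)+(-6)) − (-5) = -11 → (-2,-11,-6)

-2,-11,-6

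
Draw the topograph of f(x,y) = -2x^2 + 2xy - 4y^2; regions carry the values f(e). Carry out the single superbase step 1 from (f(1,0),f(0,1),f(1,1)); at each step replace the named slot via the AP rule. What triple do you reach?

start (-2,-4,-4) = (f(1,0),f(0,1),f(1,1))
replace slot 1: 2·((-4)+(-4)) − (-2) = -14 → (-14,-4,-4)

-14,-4,-4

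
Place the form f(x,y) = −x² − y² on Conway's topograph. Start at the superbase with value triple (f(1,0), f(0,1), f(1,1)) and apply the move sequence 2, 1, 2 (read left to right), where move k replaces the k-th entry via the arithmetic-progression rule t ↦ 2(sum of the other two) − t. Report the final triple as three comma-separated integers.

start (-1,-1,-2) = (f(1,0),f(0,1),f(1,1))
replace slot 2: 2·((-1)+(-2)) − (-1) = -5 → (-1,-5,-2)
replace slot 1: 2·((-5)+(-2)) − (-1) = -13 → (-13,-5,-2)
replace slot 2: 2·((-13)+(-2)) − (-5) = -25 → (-13,-25,-2)

-13,-25,-2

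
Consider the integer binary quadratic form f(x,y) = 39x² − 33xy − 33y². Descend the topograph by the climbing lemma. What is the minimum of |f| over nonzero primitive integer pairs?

descent: ρ → (-33,33,39)  [lands on river]
river: ρ → (39,45,-27)
river: ρ → (-27,63,21)
river: ρ → (21,63,-27)
river: ρ → (-27,45,39)
river: ρ → (39,33,-33)
closes: descent 1, river 6
min |a| on river = 21

21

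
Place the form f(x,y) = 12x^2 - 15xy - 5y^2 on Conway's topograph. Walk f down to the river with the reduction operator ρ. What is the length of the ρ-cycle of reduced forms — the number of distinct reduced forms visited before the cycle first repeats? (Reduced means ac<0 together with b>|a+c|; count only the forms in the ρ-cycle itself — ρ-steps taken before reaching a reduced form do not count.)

D = 465, ⌊√D⌋ = 21
descent: ρ → (-5,15,12)  [lands on river]
river: ρ → (12,9,-8)
river: ρ → (-8,7,13)
river: ρ → (13,19,-2)
river: ρ → (-2,21,3)
river: ρ → (3,21,-2)
river: ρ → (-2,19,13)
river: ρ → (13,7,-8)
river: ρ → (-8,9,12)
river: ρ → (12,15,-5)
ρ-cycle length = 10 (tail of 1 descent step not counted)

10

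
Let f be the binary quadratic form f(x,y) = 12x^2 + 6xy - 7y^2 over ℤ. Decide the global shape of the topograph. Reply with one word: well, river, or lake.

D = b²−4ac = 6² − 4·12·(-7) = 372
D > 0 non-square ⇒ indefinite ⇒ periodic river

river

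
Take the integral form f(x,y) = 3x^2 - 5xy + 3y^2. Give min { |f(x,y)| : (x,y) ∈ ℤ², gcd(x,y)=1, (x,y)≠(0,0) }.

translate: b→1 (≡-5 mod 6), so (3,-5,3)→(3,1,1)
flip: (3,1,1)→(1,-1,3)
translate: b→1 (≡-1 mod 2), so (1,-1,3)→(1,1,3)
reduced (well bottom): (1,1,3) with a≤c, −a<b≤a
well minimum = a = 1

1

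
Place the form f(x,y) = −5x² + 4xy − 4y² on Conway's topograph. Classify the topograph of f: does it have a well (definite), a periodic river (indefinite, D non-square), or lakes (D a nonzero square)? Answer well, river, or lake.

D = b²−4ac = 4² − 4·(-5)·(-4) = -64
D < 0 ⇒ definite ⇒ every region one sign ⇒ single well

well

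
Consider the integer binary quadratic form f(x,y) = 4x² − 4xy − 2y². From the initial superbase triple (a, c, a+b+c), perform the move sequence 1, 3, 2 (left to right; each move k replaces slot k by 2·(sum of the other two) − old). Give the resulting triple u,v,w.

start (4,-2,-2) = (f(1,0),f(0,1),f(1,1))
replace slot 1: 2·((-2)+(-2)) − 4 = -12 → (-12,-2,-2)
replace slot 3: 2·((-12)+(-2)) − (-2) = -26 → (-12,-2,-26)
replace slot 2: 2·((-12)+(-26)) − (-2) = -74 → (-12,-74,-26)

-12,-74,-26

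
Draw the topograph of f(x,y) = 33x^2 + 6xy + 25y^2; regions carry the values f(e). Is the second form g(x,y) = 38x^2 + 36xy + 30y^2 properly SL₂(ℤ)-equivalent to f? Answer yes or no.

D₁ = -3264, D₂ = -3264
f: flip: (33,6,25)→(25,-6,33)
f: reduced (well bottom): (25,-6,33) with a≤c, −a<b≤a
g: flip: (38,36,30)→(30,-36,38)
g: translate: b→24 (≡-36 mod 60), so (30,-36,38)→(30,24,32)
g: reduced (well bottom): (30,24,32) with a≤c, −a<b≤a
reduced forms (25, -6, 33) vs (30, 24, 32) ⇒ inequivalent

no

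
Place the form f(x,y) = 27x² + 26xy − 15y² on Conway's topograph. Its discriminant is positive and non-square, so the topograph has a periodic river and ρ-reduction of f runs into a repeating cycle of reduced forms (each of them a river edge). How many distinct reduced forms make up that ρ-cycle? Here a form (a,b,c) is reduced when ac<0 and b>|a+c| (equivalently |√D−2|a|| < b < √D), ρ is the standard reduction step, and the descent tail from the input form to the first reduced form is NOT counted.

D = 2296, ⌊√D⌋ = 47
river: ρ → (-15,34,19)
river: ρ → (19,42,-7)
river: ρ → (-7,42,19)
river: ρ → (19,34,-15)
river: ρ → (-15,26,27)
river: ρ → (27,28,-14)
river: ρ → (-14,28,27)
river: ρ → (27,26,-15)
ρ-cycle length = 8 (tail of 0 descent steps not counted)

8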